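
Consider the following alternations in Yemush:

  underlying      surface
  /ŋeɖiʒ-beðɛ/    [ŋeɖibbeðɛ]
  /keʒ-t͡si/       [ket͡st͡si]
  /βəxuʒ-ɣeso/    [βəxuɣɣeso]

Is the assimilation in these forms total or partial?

total assimilation

The segment that alternates is /ʒ/, which surfaces as [b] when adjacent to /b/.
The output [b] is identical to the trigger /b/ — every feature (place, manner, voicing) has been copied — so this is total assimilation.
The remaining alternations confirm this: /ʒ/ → [t͡s] before /t͡s/; /ʒ/ → [ɣ] before /ɣ/ — in each case the output is a copy of the following consonant.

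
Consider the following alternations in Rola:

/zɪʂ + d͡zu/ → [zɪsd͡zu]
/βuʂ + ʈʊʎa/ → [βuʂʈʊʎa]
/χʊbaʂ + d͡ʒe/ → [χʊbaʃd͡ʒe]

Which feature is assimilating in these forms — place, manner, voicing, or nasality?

Comparing underlying and surface forms, /ʂ/ → [s] is the alternation; the neighbouring /d͡z/ is constant.
The change retroflex → alveolar matches the place of the following /d͡z/, identifying this as place assimilation.
Checking the remaining alternation: /ʂ/ → [ʃ] before /d͡ʒ/ (retroflex → postalveolar, matching postalveolar) — only place changes, and always toward the following segment.
Nothing changes in [βuʂʈʊʎa]: there the adjacent consonants already agree in place (/ʂ/ and /ʈ/ are both retroflex), so this form is consistent with the same rule.

place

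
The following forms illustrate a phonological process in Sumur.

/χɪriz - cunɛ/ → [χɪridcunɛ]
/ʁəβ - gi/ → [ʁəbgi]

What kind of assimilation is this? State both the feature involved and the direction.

Underlying /z/ is realised as [d] next to /c/; /c/ itself does not change.
/z/ is a fricative while /c/ is a stop; the output [d] is a stop, matching the trigger — so the feature that spreads is manner.
Place and voice are unchanged, so the assimilation is partial, not total.
Checking the remaining alternation: /β/ → [b] before /g/ (fricative → stop, matching a stop) — only manner changes, and always toward the following segment.
Since the segment that changes precedes the conditioning segment, the assimilation is regressive.

regressive manner assimilation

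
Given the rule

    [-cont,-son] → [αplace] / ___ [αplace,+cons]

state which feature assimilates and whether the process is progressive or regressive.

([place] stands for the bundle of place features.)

regressive place assimilation

The rule copies the place features (abbreviated [place]) from the environment onto the target, so the assimilating feature is place.
The conditioning segment sits to the right of the focus bar, meaning the trigger follows the segment that changes — regressive assimilation.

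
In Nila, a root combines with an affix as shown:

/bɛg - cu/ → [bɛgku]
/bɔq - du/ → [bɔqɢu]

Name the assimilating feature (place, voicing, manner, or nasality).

place

The segment that alternates is /c/, which surfaces as [k] when adjacent to /g/.
The change palatal → velar matches the place of the preceding /g/, identifying this as place assimilation.
The other alternating form patterns the same way: /d/ → [ɢ] after /q/ (alveolar → uvular, matching uvular) — only place changes, and always toward the preceding segment.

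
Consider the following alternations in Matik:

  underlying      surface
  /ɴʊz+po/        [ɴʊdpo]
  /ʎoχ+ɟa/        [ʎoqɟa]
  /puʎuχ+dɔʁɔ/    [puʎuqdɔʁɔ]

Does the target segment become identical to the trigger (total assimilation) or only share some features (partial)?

partial assimilation

The segment that alternates is /z/, which surfaces as [d] when adjacent to /p/.
The change fricative → stop matches the manner of the following /p/, identifying this as manner assimilation.
Place and voice are unchanged, so the assimilation is partial, not total.
The same holds elsewhere in the data: /χ/ → [q] before /ɟ/ (fricative → stop, matching a stop); /χ/ → [q] before /d/ (fricative → stop, matching a stop) — only manner changes, and always toward the following segment.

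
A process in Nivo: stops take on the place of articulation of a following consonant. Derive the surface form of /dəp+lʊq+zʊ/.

/p/ is a voiceless bilabial stop. The following trigger /l/ is alveolar, so /p/ must become alveolar as well.
The voiceless alveolar stop is [t], so /p/ → [t].
The same rule applies at the second boundary: /q/ → [t] next to /z/.

[dətlʊtzʊ]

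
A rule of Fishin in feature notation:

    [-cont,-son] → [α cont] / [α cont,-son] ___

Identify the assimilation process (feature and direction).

The rule copies [cont] (continuancy) from the environment onto the target stops; since [±cont] encodes the stop/fricative manner contrast, the assimilating dimension is manner.
Since the environment is written before the underscore, the trigger precedes the target; the direction is progressive.

progressive manner assimilation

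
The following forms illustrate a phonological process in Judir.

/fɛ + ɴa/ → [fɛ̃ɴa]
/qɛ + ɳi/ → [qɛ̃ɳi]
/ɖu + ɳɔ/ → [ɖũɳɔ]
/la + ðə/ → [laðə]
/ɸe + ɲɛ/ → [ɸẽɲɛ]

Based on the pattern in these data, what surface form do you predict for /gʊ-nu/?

The data show regressive nasality assimilation (vowel nasalisation): /ɛ/ → [ɛ̃] before /ɴ/; /ɛ/ → [ɛ̃] before /ɳ/; /u/ → [ũ] before /ɳ/; /e/ → [ẽ] before /ɲ/ — a vowel is nasalised by an immediately following nasal consonant.
No change occurs in [laðə] because the vowel at the boundary is adjacent to an oral consonant, not a nasal (/a/ next to /ð/).
The vowel /ʊ/ is adjacent to the following nasal /n/, so it acquires [+nasal] and surfaces as [ʊ̃].

[gʊ̃nu]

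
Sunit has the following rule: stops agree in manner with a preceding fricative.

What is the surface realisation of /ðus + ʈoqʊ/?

The rule targets /ʈ/ (voiceless retroflex stop), which sits after the trigger /s/ (fricative).
A voiceless retroflex fricative is [ʂ], so the surface segment is [ʂ].

[ðusʂoqʊ]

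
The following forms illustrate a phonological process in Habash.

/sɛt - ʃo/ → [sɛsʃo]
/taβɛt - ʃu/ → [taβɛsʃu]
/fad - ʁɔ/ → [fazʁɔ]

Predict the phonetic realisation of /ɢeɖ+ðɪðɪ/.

The data show regressive manner assimilation: /t/ → [s] before /ʃ/; /d/ → [z] before /ʁ/. In each pair only manner changes, matching the following consonant, while place and voice stay constant.
The rule targets /ɖ/ (voiced retroflex stop), which sits before the trigger /ð/ (fricative).
A voiced retroflex fricative is [ʐ], so the surface segment is [ʐ].

[ɢeʐðɪðɪ]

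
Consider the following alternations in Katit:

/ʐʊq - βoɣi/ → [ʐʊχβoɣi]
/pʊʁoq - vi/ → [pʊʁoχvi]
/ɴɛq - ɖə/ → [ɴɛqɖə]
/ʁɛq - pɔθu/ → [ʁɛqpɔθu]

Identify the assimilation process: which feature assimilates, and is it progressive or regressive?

regressive manner assimilation

Comparing underlying and surface forms, /q/ → [χ] is the alternation; the neighbouring /β/ is constant.
/q/ is a stop while /β/ is a fricative; the output [χ] is a fricative, matching the trigger — so the feature that spreads is manner.
Place and voice are unchanged, so the assimilation is partial, not total.
The same holds elsewhere in the data: /q/ → [χ] before /v/ (stop → fricative, matching a fricative) — only manner changes, and always toward the following segment.
No alternation appears in [ɴɛqɖə], [ʁɛqpɔθu]: there the adjacent consonants already agree in manner (/q/ and /ɖ/ are both stops; /q/ and /p/ are both stops), so these forms are consistent with the same rule.
The trigger is the following segment, so the direction is regressive (anticipatory).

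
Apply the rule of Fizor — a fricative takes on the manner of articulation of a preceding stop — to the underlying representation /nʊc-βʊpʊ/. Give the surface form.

The rule targets /β/ (voiced bilabial fricative), which sits after the trigger /c/ (stop).
The voiced bilabial stop is [b], so /β/ → [b].

[nʊcbʊpʊ]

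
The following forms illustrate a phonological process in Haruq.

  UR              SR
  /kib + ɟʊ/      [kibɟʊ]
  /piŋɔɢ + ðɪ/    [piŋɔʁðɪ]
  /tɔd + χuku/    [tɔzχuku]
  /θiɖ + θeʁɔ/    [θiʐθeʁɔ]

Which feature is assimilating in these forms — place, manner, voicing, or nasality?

manner

Comparing underlying and surface forms, /ɢ/ → [ʁ] is the alternation; the neighbouring /ð/ is constant.
The change stop → fricative matches the manner of the following /ð/, identifying this as manner assimilation.
The other alternating forms pattern the same way: /d/ → [z] before /χ/ (stop → fricative, matching a fricative); /ɖ/ → [ʐ] before /θ/ (stop → fricative, matching a fricative) — only manner changes, and always toward the following segment.
No alternation appears in [kibɟʊ]: there the adjacent consonants already agree in manner (/b/ and /ɟ/ are both stops), so this form is consistent with the same rule.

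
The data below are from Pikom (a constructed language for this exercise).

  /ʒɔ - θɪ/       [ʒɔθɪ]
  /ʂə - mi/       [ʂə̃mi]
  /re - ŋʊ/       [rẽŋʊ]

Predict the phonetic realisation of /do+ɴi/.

[dõɴi]

The data show regressive nasality assimilation (vowel nasalisation): /ə/ → [ə̃] before /m/; /e/ → [ẽ] before /ŋ/ — a vowel is nasalised by an immediately following nasal consonant.
No change occurs in [ʒɔθɪ] because the vowel at the boundary is adjacent to an oral consonant, not a nasal (/ɔ/ next to /θ/).
/o/ sits next to the nasal /ɴ/ and is therefore nasalised to [õ].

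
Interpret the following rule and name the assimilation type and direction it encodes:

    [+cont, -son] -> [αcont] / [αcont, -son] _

The shared variable α links the value of [cont] on the target to that of the neighbouring obstruent. [cont] distinguishes stops from fricatives — a manner-of-articulation feature — so this is manner assimilation.
Since the environment is written before the underscore, the trigger precedes the target; the direction is progressive.

progressive manner assimilation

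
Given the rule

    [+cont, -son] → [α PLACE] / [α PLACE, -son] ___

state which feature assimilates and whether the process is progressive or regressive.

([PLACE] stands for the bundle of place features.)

progressive place assimilation

The shared variable α links the value of the place features (abbreviated [PLACE]) on the target to the same value on the neighbouring segment, so place is the feature that assimilates.
The conditioning segment sits to the left of the focus bar, meaning the trigger precedes the segment that changes — progressive assimilation.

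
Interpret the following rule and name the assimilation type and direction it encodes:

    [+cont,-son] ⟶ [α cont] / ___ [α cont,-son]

regressive manner assimilation

The shared variable α links the value of [cont] on the target to that of the neighbouring obstruent. [cont] distinguishes stops from fricatives — a manner-of-articulation feature — so this is manner assimilation.
Since the environment is written after the underscore, the trigger follows the target; the direction is regressive.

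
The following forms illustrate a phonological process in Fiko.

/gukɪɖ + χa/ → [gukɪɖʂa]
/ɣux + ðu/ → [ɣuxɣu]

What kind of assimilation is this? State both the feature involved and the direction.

Comparing underlying and surface forms, /χ/ → [ʂ] is the alternation; the neighbouring /ɖ/ is constant.
/χ/ is uvular while /ɖ/ is retroflex; the output [ʂ] is retroflex, matching the trigger — so the feature that spreads is place.
Manner and voice are unchanged, so the assimilation is partial, not total.
The other alternating form patterns the same way: /ð/ → [ɣ] after /x/ (dental → velar, matching velar) — only place changes, and always toward the preceding segment.
The trigger is the preceding segment, so the direction is progressive (perseverative).

progressive place assimilation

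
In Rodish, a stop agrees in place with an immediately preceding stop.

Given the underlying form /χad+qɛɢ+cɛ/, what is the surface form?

[χadtɛɢqɛ]

The rule targets /q/ (voiceless uvular stop), which sits after the trigger /d/ (alveolar).
Changing only its place to alveolar gives [t] — the voiceless alveolar stop.
The same rule applies at the second boundary: /c/ → [q] next to /ɢ/.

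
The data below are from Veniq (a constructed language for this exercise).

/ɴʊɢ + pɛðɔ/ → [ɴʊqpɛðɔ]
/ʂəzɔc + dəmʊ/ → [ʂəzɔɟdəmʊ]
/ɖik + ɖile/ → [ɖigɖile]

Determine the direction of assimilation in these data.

The segment that alternates is /ɢ/, which surfaces as [q] when adjacent to /p/.
/ɢ/ is voiced while /p/ is voiceless; the output [q] is voiceless, matching the trigger — so the feature that spreads is voicing.
The same holds elsewhere in the data: /c/ → [ɟ] before /d/ (voiceless → voiced, matching voiced); /k/ → [g] before /ɖ/ (voiceless → voiced, matching voiced) — only voicing changes, and always toward the following segment.
The trigger is the following segment, so the direction is regressive (anticipatory).

regressive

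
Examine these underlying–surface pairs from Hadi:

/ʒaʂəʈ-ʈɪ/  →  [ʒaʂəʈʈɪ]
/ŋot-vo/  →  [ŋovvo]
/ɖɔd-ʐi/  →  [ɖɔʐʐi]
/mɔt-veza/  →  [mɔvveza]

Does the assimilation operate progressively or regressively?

Underlying /t/ is realised as [v] next to /v/; /v/ itself does not change.
The output [v] is identical to the trigger /v/ — every feature (place, manner, voicing) has been copied — so this is total assimilation.
The other form behaves the same way: /d/ → [ʐ] before /ʐ/ — in each case the output is a copy of the following consonant.
In [ʒaʂəʈʈɪ] the two consonants at the boundary are already identical (/ʈ/ + /ʈ/), so the rule applies vacuously and nothing changes.
Since the segment that changes precedes the conditioning segment, the assimilation is regressive.

regressive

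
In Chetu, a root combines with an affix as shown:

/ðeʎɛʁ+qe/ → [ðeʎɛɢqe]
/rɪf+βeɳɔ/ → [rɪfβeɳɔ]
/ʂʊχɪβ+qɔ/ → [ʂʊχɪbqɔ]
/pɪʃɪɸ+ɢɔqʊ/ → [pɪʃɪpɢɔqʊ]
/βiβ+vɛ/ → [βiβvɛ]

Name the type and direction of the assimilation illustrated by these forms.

regressive manner assimilation

The segment that alternates is /ʁ/, which surfaces as [ɢ] when adjacent to /q/.
The change fricative → stop matches the manner of the following /q/, identifying this as manner assimilation.
Place and voice are unchanged, so the assimilation is partial, not total.
Checking the remaining alternations: /β/ → [b] before /q/ (fricative → stop, matching a stop); /ɸ/ → [p] before /ɢ/ (fricative → stop, matching a stop) — only manner changes, and always toward the following segment.
Nothing changes in [rɪfβeɳɔ], [βiβvɛ]: there the adjacent consonants already agree in manner (/f/ and /β/ are both fricatives; /β/ and /v/ are both fricatives), so these forms are consistent with the same rule.
The trigger is the following segment, so the direction is regressive (anticipatory).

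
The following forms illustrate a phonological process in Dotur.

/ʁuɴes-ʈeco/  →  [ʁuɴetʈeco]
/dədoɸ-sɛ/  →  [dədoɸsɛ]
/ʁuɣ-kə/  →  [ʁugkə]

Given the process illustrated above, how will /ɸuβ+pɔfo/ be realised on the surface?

The data show regressive manner assimilation: /s/ → [t] before /ʈ/; /ɣ/ → [g] before /k/. In each pair only manner changes, matching the following consonant, while place and voice stay constant.
No alternation appears in [dədoɸsɛ]: there the adjacent consonants already agree in manner (/ɸ/ and /s/ are both fricatives), so this form is consistent with the same rule.
The rule targets /β/ (voiced bilabial fricative), which sits before the trigger /p/ (stop).
Changing only its manner to stop gives [b] — the voiced bilabial stop.

[ɸubpɔfo]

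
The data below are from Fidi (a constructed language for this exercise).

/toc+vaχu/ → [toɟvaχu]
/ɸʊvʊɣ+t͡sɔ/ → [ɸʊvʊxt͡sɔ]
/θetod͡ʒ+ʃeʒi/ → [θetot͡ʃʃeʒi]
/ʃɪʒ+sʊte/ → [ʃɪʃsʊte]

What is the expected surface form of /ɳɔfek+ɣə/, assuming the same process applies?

The data show regressive voicing assimilation: /c/ → [ɟ] before /v/; /ɣ/ → [x] before /t͡s/; /d͡ʒ/ → [t͡ʃ] before /ʃ/; /ʒ/ → [ʃ] before /s/. In each pair only voicing changes, matching the following consonant, while place and manner stay constant.
/k/ is a voiceless velar stop. The following trigger /ɣ/ is voiced, so /k/ must become voiced as well.
Changing only its voicing to voiced gives [g] — the voiced velar stop.

[ɳɔfegɣə]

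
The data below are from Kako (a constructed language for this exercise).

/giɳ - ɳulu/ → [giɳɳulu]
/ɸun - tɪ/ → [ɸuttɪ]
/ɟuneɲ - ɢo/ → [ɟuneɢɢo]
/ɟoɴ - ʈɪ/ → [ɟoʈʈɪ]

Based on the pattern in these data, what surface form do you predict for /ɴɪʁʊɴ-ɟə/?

The data show regressive total assimilation (/n/ → [t] before /t/; /ɲ/ → [ɢ] before /ɢ/; /ɴ/ → [ʈ] before /ʈ/): in every case the target segment becomes identical to its following neighbour, copying more than a single feature.
In [giɳɳulu] the two consonants at the boundary are already identical (/ɳ/ + /ɳ/), so the rule applies vacuously and nothing changes.
/ɴ/ is the segment targeted by the rule; it sits immediately before /ɟ/, so it assimilates completely and surfaces as [ɟ].

[ɴɪʁʊɟɟə]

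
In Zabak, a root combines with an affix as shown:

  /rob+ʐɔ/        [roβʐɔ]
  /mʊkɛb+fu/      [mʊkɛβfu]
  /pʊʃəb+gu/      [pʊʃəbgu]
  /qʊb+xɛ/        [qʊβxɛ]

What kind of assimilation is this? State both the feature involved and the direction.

Underlying /b/ is realised as [β] next to /ʐ/; /ʐ/ itself does not change.
/b/ is a stop while /ʐ/ is a fricative; the output [β] is a fricative, matching the trigger — so the feature that spreads is manner.
Place and voice are unchanged, so the assimilation is partial, not total.
Checking the remaining alternations: /b/ → [β] before /f/ (stop → fricative, matching a fricative); /b/ → [β] before /x/ (stop → fricative, matching a fricative) — only manner changes, and always toward the following segment.
No alternation appears in [pʊʃəbgu]: there the adjacent consonants already agree in manner (/b/ and /g/ are both stops), so this form is consistent with the same rule.
The trigger is the following segment, so the direction is regressive (anticipatory).

regressive manner assimilation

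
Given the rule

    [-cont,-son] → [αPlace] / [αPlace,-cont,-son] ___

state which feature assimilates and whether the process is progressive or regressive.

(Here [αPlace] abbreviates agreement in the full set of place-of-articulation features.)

The shared variable α links the value of the place features (abbreviated [Place]) on the target to the same value on the neighbouring segment, so place is the feature that assimilates.
The conditioning segment sits to the left of the focus bar, meaning the trigger precedes the segment that changes — progressive assimilation.

progressive place assimilation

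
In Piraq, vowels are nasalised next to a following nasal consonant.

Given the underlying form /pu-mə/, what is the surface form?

[pũmə]

/u/ sits next to the nasal /m/ and is therefore nasalised to [ũ].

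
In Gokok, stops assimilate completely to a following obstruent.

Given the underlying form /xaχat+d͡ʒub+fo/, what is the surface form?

[xaχad͡ʒd͡ʒuffo]

/t/ is the segment targeted by the rule; it sits immediately before /d͡ʒ/, so it assimilates completely and surfaces as [d͡ʒ].
At the second juncture, /b/ likewise becomes [f] adjacent to /f/.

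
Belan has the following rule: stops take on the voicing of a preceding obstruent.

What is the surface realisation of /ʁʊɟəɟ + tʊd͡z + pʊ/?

[ʁʊɟəɟdʊd͡zbʊ]

/t/ is a voiceless alveolar stop. The preceding trigger /ɟ/ is voiced, so /t/ must become voiced as well.
The voiced alveolar stop is [d], so /t/ → [d].
At the second juncture, /p/ likewise becomes [b] adjacent to /d͡z/.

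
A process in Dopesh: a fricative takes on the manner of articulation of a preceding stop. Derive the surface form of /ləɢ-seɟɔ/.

/s/ is a voiceless alveolar fricative. The preceding trigger /ɢ/ is a stop, so /s/ must become a stop as well.
Changing only its manner to stop gives [t] — the voiceless alveolar stop.

[ləɢteɟɔ]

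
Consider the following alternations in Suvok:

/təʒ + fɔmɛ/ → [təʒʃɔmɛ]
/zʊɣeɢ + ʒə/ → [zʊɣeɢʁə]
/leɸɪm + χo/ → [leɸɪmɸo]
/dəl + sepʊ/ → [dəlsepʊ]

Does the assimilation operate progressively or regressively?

Underlying /f/ is realised as [ʃ] next to /ʒ/; /ʒ/ itself does not change.
The change labiodental → postalveolar matches the place of the preceding /ʒ/, identifying this as place assimilation.
Checking the remaining alternations: /ʒ/ → [ʁ] after /ɢ/ (postalveolar → uvular, matching uvular); /χ/ → [ɸ] after /m/ (uvular → bilabial, matching bilabial) — only place changes, and always toward the preceding segment.
Nothing changes in [dəlsepʊ]: there the adjacent consonants already agree in place (/s/ and /l/ are both alveolar), so this form is consistent with the same rule.
Since the segment that changes follows the conditioning segment, the assimilation is progressive.

progressive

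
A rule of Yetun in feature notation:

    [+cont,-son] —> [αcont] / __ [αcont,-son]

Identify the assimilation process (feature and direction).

The shared variable α links the value of [cont] on the target to that of the neighbouring obstruent. [cont] distinguishes stops from fricatives — a manner-of-articulation feature — so this is manner assimilation.
The conditioning segment sits to the right of the focus bar, meaning the trigger follows the segment that changes — regressive assimilation.

regressive manner assimilation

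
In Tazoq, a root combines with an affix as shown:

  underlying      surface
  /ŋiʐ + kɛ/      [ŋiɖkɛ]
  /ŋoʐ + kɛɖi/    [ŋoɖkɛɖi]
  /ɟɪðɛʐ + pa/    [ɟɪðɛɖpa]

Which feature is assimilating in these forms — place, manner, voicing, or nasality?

The segment that alternates is /ʐ/, which surfaces as [ɖ] when adjacent to /k/.
The change fricative → stop matches the manner of the following /k/, identifying this as manner assimilation.
The same holds elsewhere in the data: /ʐ/ → [ɖ] before /p/ (fricative → stop, matching a stop) — only manner changes, and always toward the following segment.

manner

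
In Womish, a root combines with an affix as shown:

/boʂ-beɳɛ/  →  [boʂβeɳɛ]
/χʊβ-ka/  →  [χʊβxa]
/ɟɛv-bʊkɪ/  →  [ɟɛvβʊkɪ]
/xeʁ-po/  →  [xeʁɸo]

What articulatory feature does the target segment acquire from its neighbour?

manner

The segment that alternates is /b/, which surfaces as [β] when adjacent to /ʂ/.
/b/ is a stop while /ʂ/ is a fricative; the output [β] is a fricative, matching the trigger — so the feature that spreads is manner.
The same holds elsewhere in the data: /k/ → [x] after /β/ (stop → fricative, matching a fricative); /b/ → [β] after /v/ (stop → fricative, matching a fricative); /p/ → [ɸ] after /ʁ/ (stop → fricative, matching a fricative) — only manner changes, and always toward the preceding segment.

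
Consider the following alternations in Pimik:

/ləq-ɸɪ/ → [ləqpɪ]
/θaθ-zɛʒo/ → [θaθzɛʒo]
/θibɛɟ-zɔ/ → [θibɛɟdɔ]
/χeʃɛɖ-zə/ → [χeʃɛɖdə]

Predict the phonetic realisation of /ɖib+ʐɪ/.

The data show progressive manner assimilation: /ɸ/ → [p] after /q/; /z/ → [d] after /ɟ/; /z/ → [d] after /ɖ/. In each pair only manner changes, matching the preceding consonant, while place and voice stay constant.
Nothing changes in [θaθzɛʒo]: there the adjacent consonants already agree in manner (/z/ and /θ/ are both fricatives), so this form is consistent with the same rule.
The rule targets /ʐ/ (voiced retroflex fricative), which sits after the trigger /b/ (stop).
Changing only its manner to stop gives [ɖ] — the voiced retroflex stop.

[ɖibɖɪ]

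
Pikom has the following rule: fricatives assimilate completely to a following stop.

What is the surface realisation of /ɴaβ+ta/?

/β/ is the segment targeted by the rule; it sits immediately before /t/, so it assimilates completely and surfaces as [t].

[ɴatta]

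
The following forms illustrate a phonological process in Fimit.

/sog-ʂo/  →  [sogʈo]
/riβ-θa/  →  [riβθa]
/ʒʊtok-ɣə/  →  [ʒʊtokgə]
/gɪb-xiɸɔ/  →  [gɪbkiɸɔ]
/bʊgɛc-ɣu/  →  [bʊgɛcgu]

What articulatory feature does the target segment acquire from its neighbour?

Underlying /ʂ/ is realised as [ʈ] next to /g/; /g/ itself does not change.
/ʂ/ is a fricative while /g/ is a stop; the output [ʈ] is a stop, matching the trigger — so the feature that spreads is manner.
The other alternating forms pattern the same way: /ɣ/ → [g] after /k/ (fricative → stop, matching a stop); /x/ → [k] after /b/ (fricative → stop, matching a stop); /ɣ/ → [g] after /c/ (fricative → stop, matching a stop) — only manner changes, and always toward the preceding segment.
No alternation appears in [riβθa]: there the adjacent consonants already agree in manner (/θ/ and /β/ are both fricatives), so this form is consistent with the same rule.

manner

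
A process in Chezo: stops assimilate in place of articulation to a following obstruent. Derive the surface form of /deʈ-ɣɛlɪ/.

The rule targets /ʈ/ (voiceless retroflex stop), which sits before the trigger /ɣ/ (velar).
Changing only its place to velar gives [k] — the voiceless velar stop.

[dekɣɛlɪ]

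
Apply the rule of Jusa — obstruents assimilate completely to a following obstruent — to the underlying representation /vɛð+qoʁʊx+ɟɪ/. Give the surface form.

/ð/ is the segment targeted by the rule; it sits immediately before /q/, so it assimilates completely and surfaces as [q].
The same rule applies at the second boundary: /x/ → [ɟ] next to /ɟ/.

[vɛqqoʁʊɟɟɪ]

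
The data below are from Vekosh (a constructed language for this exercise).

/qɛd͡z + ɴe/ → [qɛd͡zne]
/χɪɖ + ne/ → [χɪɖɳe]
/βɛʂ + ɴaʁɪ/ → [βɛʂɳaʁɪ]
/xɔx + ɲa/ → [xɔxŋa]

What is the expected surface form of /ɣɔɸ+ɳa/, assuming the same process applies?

[ɣɔɸma]

The data show progressive place assimilation: /ɴ/ → [n] after /d͡z/; /n/ → [ɳ] after /ɖ/; /ɴ/ → [ɳ] after /ʂ/; /ɲ/ → [ŋ] after /x/. In each pair only place changes, matching the preceding consonant, while manner and voice stay constant.
/ɳ/ is a voiced retroflex nasal. The preceding trigger /ɸ/ is bilabial, so /ɳ/ must become bilabial as well.
A voiced bilabial nasal is [m], so the surface segment is [m].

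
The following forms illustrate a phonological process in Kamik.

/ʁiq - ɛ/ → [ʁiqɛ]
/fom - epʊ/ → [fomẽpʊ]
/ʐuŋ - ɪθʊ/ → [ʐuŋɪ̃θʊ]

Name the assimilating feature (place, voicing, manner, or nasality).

nasality

The vowel /e/ surfaces as nasalised [ẽ] next to the preceding nasal /m/ — it has acquired the [+nasal] feature of its neighbour.
Likewise in the remaining data: /ɪ/ → [ɪ̃] after /ŋ/ — each time a vowel is nasalised next to a preceding nasal.
No change occurs in [ʁiqɛ] because the vowel at the boundary is adjacent to an oral consonant, not a nasal (/ɛ/ next to /q/).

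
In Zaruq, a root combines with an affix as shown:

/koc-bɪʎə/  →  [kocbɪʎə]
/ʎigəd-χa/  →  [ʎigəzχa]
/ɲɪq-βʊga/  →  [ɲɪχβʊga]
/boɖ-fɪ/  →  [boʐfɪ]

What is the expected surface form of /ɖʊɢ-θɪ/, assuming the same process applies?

The data show regressive manner assimilation: /d/ → [z] before /χ/; /q/ → [χ] before /β/; /ɖ/ → [ʐ] before /f/. In each pair only manner changes, matching the following consonant, while place and voice stay constant.
Nothing changes in [kocbɪʎə]: there the adjacent consonants already agree in manner (/c/ and /b/ are both stops), so this form is consistent with the same rule.
The rule targets /ɢ/ (voiced uvular stop), which sits before the trigger /θ/ (fricative).
A voiced uvular fricative is [ʁ], so the surface segment is [ʁ].

[ɖʊʁθɪ]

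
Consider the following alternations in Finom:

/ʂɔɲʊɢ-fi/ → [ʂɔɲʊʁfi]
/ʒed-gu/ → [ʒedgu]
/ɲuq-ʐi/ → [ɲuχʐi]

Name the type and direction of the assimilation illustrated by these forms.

regressive manner assimilation

Comparing underlying and surface forms, /ɢ/ → [ʁ] is the alternation; the neighbouring /f/ is constant.
/ɢ/ is a stop while /f/ is a fricative; the output [ʁ] is a fricative, matching the trigger — so the feature that spreads is manner.
Place and voice are unchanged, so the assimilation is partial, not total.
The same holds elsewhere in the data: /q/ → [χ] before /ʐ/ (stop → fricative, matching a fricative) — only manner changes, and always toward the following segment.
No alternation appears in [ʒedgu]: there the adjacent consonants already agree in manner (/d/ and /g/ are both stops), so this form is consistent with the same rule.
The trigger is the following segment, so the direction is regressive (anticipatory).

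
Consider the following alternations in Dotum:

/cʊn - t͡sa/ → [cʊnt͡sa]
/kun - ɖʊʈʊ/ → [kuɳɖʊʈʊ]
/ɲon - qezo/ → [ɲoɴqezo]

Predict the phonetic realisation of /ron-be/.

The data show regressive place assimilation: /n/ → [ɳ] before /ɖ/; /n/ → [ɴ] before /q/. In each pair only place changes, matching the following consonant, while manner and voice stay constant.
No alternation appears in [cʊnt͡sa]: there the adjacent consonants already agree in place (/n/ and /t͡s/ are both alveolar), so this form is consistent with the same rule.
/n/ is a voiced alveolar nasal. The following trigger /b/ is bilabial, so /n/ must become bilabial as well.
A voiced bilabial nasal is [m], so the surface segment is [m].

[rombe]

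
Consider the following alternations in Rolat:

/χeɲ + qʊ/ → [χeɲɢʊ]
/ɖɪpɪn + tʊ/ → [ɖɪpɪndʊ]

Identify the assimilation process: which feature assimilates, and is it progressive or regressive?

The segment that alternates is /q/, which surfaces as [ɢ] when adjacent to /ɲ/.
The change voiceless → voiced matches the voicing of the preceding /ɲ/, identifying this as voicing assimilation.
Place and manner are unchanged, so the assimilation is partial, not total.
Checking the remaining alternation: /t/ → [d] after /n/ (voiceless → voiced, matching voiced) — only voicing changes, and always toward the preceding segment.
Since the segment that changes follows the conditioning segment, the assimilation is progressive.

progressive voicing assimilation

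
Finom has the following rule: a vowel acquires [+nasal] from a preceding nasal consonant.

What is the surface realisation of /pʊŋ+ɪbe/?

The vowel /ɪ/ is adjacent to the preceding nasal /ŋ/, so it acquires [+nasal] and surfaces as [ɪ̃].

[pʊŋɪ̃be]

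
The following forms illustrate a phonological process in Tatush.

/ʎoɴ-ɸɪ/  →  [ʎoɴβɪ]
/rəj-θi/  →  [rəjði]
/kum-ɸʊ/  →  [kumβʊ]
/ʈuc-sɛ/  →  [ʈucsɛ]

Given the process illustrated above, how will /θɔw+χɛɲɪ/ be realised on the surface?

[θɔwʁɛɲɪ]

The data show progressive voicing assimilation: /ɸ/ → [β] after /ɴ/; /θ/ → [ð] after /j/; /ɸ/ → [β] after /m/. In each pair only voicing changes, matching the preceding consonant, while place and manner stay constant.
Nothing changes in [ʈucsɛ]: there the adjacent consonants already agree in voicing (/s/ and /c/ are both voiceless), so this form is consistent with the same rule.
/χ/ is a voiceless uvular fricative. The preceding trigger /w/ is voiced, so /χ/ must become voiced as well.
The voiced uvular fricative is [ʁ], so /χ/ → [ʁ].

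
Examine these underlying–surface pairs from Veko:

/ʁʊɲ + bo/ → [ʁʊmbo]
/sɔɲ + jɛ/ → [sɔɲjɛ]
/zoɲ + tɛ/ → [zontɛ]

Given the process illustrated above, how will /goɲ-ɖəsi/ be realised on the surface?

The data show regressive place assimilation: /ɲ/ → [m] before /b/; /ɲ/ → [n] before /t/. In each pair only place changes, matching the following consonant, while manner and voice stay constant.
Nothing changes in [sɔɲjɛ]: there the adjacent consonants already agree in place (/ɲ/ and /j/ are both palatal), so this form is consistent with the same rule.
/ɲ/ is a voiced palatal nasal. The following trigger /ɖ/ is retroflex, so /ɲ/ must become retroflex as well.
The voiced retroflex nasal is [ɳ], so /ɲ/ → [ɳ].

[goɳɖəsi]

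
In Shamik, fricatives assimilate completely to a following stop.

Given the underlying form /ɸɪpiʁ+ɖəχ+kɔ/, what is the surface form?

[ɸɪpiɖɖəkkɔ]

/ʁ/ is the segment targeted by the rule; it sits immediately before /ɖ/, so it assimilates completely and surfaces as [ɖ].
At the second juncture, /χ/ likewise becomes [k] adjacent to /k/.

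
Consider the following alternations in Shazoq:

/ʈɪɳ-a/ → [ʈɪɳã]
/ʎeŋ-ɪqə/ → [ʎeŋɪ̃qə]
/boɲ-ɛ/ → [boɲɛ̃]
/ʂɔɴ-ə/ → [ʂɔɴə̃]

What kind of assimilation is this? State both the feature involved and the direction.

progressive nasality assimilation (vowel nasalisation)

The vowel /a/ surfaces as nasalised [ã] next to the preceding nasal /ɳ/ — it has acquired the [+nasal] feature of its neighbour.
The other forms show the same pattern: /ɪ/ → [ɪ̃] after /ŋ/; /ɛ/ → [ɛ̃] after /ɲ/; /ə/ → [ə̃] after /ɴ/ — each time a vowel is nasalised next to a preceding nasal.
Because the conditioning nasal is to the left of the vowel that changes, the process is progressive (perseverative).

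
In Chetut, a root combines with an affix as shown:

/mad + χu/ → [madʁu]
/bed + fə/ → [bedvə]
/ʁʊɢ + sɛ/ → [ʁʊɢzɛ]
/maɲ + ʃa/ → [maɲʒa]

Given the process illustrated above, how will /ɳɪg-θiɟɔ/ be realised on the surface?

[ɳɪgðiɟɔ]

The data show progressive voicing assimilation: /χ/ → [ʁ] after /d/; /f/ → [v] after /d/; /s/ → [z] after /ɢ/; /ʃ/ → [ʒ] after /ɲ/. In each pair only voicing changes, matching the preceding consonant, while place and manner stay constant.
The rule targets /θ/ (voiceless dental fricative), which sits after the trigger /g/ (voiced).
The voiced dental fricative is [ð], so /θ/ → [ð].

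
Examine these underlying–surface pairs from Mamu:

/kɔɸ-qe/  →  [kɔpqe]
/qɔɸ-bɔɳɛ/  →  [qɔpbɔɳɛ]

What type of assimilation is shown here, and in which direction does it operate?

regressive manner assimilation

Comparing underlying and surface forms, /ɸ/ → [p] is the alternation; the neighbouring /q/ is constant.
The change fricative → stop matches the manner of the following /q/, identifying this as manner assimilation.
Place and voice are unchanged, so the assimilation is partial, not total.
The same holds elsewhere in the data: /ɸ/ → [p] before /b/ (fricative → stop, matching a stop) — only manner changes, and always toward the following segment.
Since the segment that changes precedes the conditioning segment, the assimilation is regressive.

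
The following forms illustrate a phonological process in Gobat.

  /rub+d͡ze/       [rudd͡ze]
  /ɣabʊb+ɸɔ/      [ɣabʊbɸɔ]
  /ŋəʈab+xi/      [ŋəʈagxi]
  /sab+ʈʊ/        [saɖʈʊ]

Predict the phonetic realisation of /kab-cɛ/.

The data show regressive place assimilation: /b/ → [d] before /d͡z/; /b/ → [g] before /x/; /b/ → [ɖ] before /ʈ/. In each pair only place changes, matching the following consonant, while manner and voice stay constant.
Nothing changes in [ɣabʊbɸɔ]: there the adjacent consonants already agree in place (/b/ and /ɸ/ are both bilabial), so this form is consistent with the same rule.
/b/ is a voiced bilabial stop. The following trigger /c/ is palatal, so /b/ must become palatal as well.
A voiced palatal stop is [ɟ], so the surface segment is [ɟ].

[kaɟcɛ]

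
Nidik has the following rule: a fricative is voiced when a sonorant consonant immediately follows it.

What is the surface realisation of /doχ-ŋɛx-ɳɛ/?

The rule targets /χ/ (voiceless uvular fricative), which sits before the trigger /ŋ/ (voiced).
A voiced uvular fricative is [ʁ], so the surface segment is [ʁ].
The same rule applies at the second boundary: /x/ → [ɣ] next to /ɳ/.

[doʁŋɛɣɳɛ]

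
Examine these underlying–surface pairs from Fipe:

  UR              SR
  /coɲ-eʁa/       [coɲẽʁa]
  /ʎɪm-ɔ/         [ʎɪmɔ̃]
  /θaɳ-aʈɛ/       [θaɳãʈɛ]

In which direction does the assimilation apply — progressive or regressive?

The vowel /e/ surfaces as nasalised [ẽ] next to the preceding nasal /ɲ/ — it has acquired the [+nasal] feature of its neighbour.
Likewise in the remaining data: /ɔ/ → [ɔ̃] after /m/; /a/ → [ã] after /ɳ/ — each time a vowel is nasalised next to a preceding nasal.
Because the conditioning nasal is to the left of the vowel that changes, the process is progressive (perseverative).

progressive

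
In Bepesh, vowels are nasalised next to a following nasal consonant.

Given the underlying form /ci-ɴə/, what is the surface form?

[cĩɴə]

/i/ sits next to the nasal /ɴ/ and is therefore nasalised to [ĩ].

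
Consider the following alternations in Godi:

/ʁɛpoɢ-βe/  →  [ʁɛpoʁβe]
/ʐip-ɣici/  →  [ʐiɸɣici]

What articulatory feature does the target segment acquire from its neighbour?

manner

Underlying /ɢ/ is realised as [ʁ] next to /β/; /β/ itself does not change.
/ɢ/ is a stop while /β/ is a fricative; the output [ʁ] is a fricative, matching the trigger — so the feature that spreads is manner.
The other alternating form patterns the same way: /p/ → [ɸ] before /ɣ/ (stop → fricative, matching a fricative) — only manner changes, and always toward the following segment.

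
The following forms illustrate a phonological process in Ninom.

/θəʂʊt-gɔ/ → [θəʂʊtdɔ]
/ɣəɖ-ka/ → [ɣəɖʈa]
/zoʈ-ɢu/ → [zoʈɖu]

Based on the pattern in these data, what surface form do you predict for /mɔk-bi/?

The data show progressive place assimilation: /g/ → [d] after /t/; /k/ → [ʈ] after /ɖ/; /ɢ/ → [ɖ] after /ʈ/. In each pair only place changes, matching the preceding consonant, while manner and voice stay constant.
The rule targets /b/ (voiced bilabial stop), which sits after the trigger /k/ (velar).
The voiced velar stop is [g], so /b/ → [g].

[mɔkgi]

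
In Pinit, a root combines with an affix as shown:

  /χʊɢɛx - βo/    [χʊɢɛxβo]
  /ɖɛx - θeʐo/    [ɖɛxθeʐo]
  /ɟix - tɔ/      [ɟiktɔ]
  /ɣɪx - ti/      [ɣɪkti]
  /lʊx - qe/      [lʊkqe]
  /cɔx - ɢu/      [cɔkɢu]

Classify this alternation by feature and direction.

Underlying /x/ is realised as [k] next to /t/; /t/ itself does not change.
The change fricative → stop matches the manner of the following /t/, identifying this as manner assimilation.
Place and voice are unchanged, so the assimilation is partial, not total.
The same holds elsewhere in the data: /x/ → [k] before /q/ (fricative → stop, matching a stop); /x/ → [k] before /ɢ/ (fricative → stop, matching a stop) — only manner changes, and always toward the following segment.
No alternation appears in [χʊɢɛxβo], [ɖɛxθeʐo]: there the adjacent consonants already agree in manner (/x/ and /β/ are both fricatives; /x/ and /θ/ are both fricatives), so these forms are consistent with the same rule.
The trigger is the following segment, so the direction is regressive (anticipatory).

regressive manner assimilation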